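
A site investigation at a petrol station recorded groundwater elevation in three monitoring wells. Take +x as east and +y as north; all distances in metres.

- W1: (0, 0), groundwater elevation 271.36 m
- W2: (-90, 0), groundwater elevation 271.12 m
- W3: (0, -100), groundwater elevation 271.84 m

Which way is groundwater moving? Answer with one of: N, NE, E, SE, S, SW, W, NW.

NW

∂h/∂x = (271.12 − 271.36) / (-90 − 0) = +0.002667
∂h/∂y = (271.84 − 271.36) / (-100 − 0) = -0.004800
Flow = −∇h = (-0.002667 east, +0.004800 north), which points northwest.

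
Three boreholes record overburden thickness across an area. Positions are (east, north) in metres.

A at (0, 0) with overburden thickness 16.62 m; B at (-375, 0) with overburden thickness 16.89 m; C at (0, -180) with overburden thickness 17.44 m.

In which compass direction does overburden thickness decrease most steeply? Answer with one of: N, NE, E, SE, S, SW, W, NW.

∂d/∂x = (16.89 − 16.62) / (-375 − 0) = -0.0007200
∂d/∂y = (17.44 − 16.62) / (-180 − 0) = -0.004556
Steepest decrease is along −∇f = (+0.0007200 E, +0.004556 N) → north.

N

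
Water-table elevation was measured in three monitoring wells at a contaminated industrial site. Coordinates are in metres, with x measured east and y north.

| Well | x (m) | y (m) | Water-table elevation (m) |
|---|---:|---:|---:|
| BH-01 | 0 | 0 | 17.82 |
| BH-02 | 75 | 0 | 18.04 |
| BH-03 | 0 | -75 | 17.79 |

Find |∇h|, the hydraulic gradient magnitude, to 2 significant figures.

0.0030

∂h/∂x = (18.04 − 17.82) / (75 − 0) = +0.002933
∂h/∂y = (17.79 − 17.82) / (-75 − 0) = +0.0004000
|∇h| = √(0.002933² + 0.0004000²) = 0.00296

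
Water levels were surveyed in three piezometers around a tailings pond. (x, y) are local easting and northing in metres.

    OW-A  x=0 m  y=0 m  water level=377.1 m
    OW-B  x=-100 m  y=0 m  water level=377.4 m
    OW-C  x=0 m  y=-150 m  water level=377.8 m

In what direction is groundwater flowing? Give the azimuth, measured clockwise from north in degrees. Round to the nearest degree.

∂h/∂x = (377.4 − 377.1) / (-100 − 0) = -0.003000
∂h/∂y = (377.8 − 377.1) / (-150 − 0) = -0.004667
Flow direction (−∇h) has components (+0.003000 E, +0.004667 N).
Azimuth = atan2(E, N) = atan2(+0.003000, +0.004667) = 32.7° ≈ 033°.

033°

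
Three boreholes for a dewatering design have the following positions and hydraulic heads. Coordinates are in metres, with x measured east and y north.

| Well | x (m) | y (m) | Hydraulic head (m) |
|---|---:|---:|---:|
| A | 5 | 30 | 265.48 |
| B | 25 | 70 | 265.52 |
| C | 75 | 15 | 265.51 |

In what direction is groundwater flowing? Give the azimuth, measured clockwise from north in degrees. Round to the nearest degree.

219°

Three-point gradient (reference A): Δ to B = (20, 40, +0.04), Δ to C = (70, -15, +0.03).
∂h/∂x = +0.0005806, ∂h/∂y = +0.0007097 (det = -3100).
Flow direction (−∇h) has components (-0.0005806 E, -0.0007097 N).
Azimuth = atan2(E, N) = atan2(-0.0005806, -0.0007097) = 219.3° ≈ 219°.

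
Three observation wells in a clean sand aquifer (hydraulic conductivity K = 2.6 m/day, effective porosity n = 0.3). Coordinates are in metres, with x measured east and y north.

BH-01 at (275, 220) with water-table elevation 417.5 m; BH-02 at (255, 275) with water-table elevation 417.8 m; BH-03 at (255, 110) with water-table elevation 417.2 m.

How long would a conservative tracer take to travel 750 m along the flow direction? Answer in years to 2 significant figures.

38 years

Differences from BH-01: to BH-02 (Δx, Δy, Δh) = (-20, 55, +0.3); to BH-03 = (-20, -110, -0.3).
Determinant of the coordinate differences = (-20)·(-110) − (-20)·55 = 3300.
∂h/∂x = [(+0.3)·(-110) − (-0.3)·55] / 3300 = -0.005000
∂h/∂y = [(-20)·(-0.3) − (-20)·(+0.3)] / 3300 = +0.003636
|∇h| = √(-0.005000² + 0.003636²) = 0.006182
Seepage velocity v = K·i/n = 2.6 × 0.006182 / 0.3 = 0.05358 m/day.
t = 750 / 0.05358 = 1.4e+04 days = 38.3 years.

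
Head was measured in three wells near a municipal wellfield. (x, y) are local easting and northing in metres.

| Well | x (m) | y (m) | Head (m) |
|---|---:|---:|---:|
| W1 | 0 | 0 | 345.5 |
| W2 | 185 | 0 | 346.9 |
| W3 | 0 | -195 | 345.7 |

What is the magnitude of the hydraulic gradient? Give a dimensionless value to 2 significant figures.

∂h/∂x = (346.9 − 345.5) / (185 − 0) = +0.007568
∂h/∂y = (345.7 − 345.5) / (-195 − 0) = -0.001026
|∇h| = √(0.007568² + -0.001026²) = 0.007637

0.0076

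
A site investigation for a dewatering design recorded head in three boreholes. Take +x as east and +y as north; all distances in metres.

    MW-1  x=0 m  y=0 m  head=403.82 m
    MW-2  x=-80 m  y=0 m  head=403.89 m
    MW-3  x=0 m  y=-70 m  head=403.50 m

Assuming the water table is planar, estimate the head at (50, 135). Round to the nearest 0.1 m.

∂h/∂x = (403.89 − 403.82) / (-80 − 0) = -0.0008750
∂h/∂y = (403.50 − 403.82) / (-70 − 0) = +0.004571
h(50, 135) = 403.82 + (-0.0008750)·(50) + (+0.004571)·(135) = 403.82 -0.044 +0.617 = 404.393 m.

404.4 m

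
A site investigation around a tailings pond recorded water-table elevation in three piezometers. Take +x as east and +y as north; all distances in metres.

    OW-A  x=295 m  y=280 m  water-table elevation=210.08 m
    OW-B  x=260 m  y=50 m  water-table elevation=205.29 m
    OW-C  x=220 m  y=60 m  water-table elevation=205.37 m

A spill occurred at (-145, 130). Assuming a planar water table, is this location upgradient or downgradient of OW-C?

upgradient

Three-point gradient (reference OW-A): Δ to OW-B = (-35, -230, -4.79), Δ to OW-C = (-75, -220, -4.71).
∂h/∂x = +0.003089, ∂h/∂y = +0.02036 (det = -9550).
Head at (-145, 130) = 210.08 + (+0.003089)·(-440) + (+0.02036)·(-150) = 205.67 m.
That is higher than the 205.37 m at OW-C, so the point is upgradient.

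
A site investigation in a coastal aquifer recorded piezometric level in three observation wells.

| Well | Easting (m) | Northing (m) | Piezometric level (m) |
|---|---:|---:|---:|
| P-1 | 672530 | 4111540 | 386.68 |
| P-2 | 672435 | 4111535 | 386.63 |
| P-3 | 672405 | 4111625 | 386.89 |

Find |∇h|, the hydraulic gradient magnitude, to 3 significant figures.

Taking P-1 as reference: P-2−P-1 = (-95, -5, -0.05); P-3−P-1 = (-125, 85, +0.21).
Solve a·Δx + b·Δy = Δh: det = (-95)·85 − (-125)·(-5) = -8700.
∂h/∂x = [(-0.05)·85 − (+0.21)·(-5)] / -8700 = +0.0003678
∂h/∂y = [(-95)·(+0.21) − (-125)·(-0.05)] / -8700 = +0.003011
|∇h| = √(0.0003678² + 0.003011²) = 0.003033

0.00303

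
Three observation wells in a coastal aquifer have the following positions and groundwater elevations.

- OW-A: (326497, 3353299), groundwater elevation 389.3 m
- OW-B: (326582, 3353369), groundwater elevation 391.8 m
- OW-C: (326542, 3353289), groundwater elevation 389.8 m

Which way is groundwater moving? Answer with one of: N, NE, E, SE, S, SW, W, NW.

Taking OW-A as reference: OW-B−OW-A = (85, 70, +2.5); OW-C−OW-A = (45, -10, +0.5).
Solve a·Δx + b·Δy = Δh: det = 85·(-10) − 45·70 = -4000.
∂h/∂x = [(+2.5)·(-10) − (+0.5)·70] / -4000 = +0.01500
∂h/∂y = [85·(+0.5) − 45·(+2.5)] / -4000 = +0.01750
Flow = −∇h = (-0.01500 east, -0.01750 north), which points southwest.

SW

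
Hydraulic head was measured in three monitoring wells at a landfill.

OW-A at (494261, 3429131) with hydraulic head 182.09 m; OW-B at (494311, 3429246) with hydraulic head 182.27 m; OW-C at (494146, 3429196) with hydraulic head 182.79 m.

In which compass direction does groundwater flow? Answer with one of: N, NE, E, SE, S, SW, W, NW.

SE

Taking OW-A as reference: OW-B−OW-A = (50, 115, +0.18); OW-C−OW-A = (-115, 65, +0.70).
Solve a·Δx + b·Δy = Δh: det = 50·65 − (-115)·115 = 16475.
∂h/∂x = [(+0.18)·65 − (+0.70)·115] / 16475 = -0.004176
∂h/∂y = [50·(+0.70) − (-115)·(+0.18)] / 16475 = +0.003381
Flow = −∇h = (+0.004176 east, -0.003381 north), which points southeast.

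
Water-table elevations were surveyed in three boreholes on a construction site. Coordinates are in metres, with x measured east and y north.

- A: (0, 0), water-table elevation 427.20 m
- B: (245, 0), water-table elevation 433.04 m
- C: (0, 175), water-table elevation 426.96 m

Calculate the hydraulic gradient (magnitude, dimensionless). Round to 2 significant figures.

0.024

∂h/∂x = (433.04 − 427.20) / (245 − 0) = +0.02384
∂h/∂y = (426.96 − 427.20) / (175 − 0) = -0.001371
|∇h| = √(0.02384² + -0.001371²) = 0.02388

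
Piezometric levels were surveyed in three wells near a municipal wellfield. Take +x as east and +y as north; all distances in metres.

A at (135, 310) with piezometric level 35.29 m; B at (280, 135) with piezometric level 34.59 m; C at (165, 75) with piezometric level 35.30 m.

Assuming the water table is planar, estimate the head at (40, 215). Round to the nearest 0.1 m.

Taking A as reference: B−A = (145, -175, -0.70); C−A = (30, -235, +0.01).
Solve a·Δx + b·Δy = Δh: det = 145·(-235) − 30·(-175) = -28825.
∂h/∂x = [(-0.70)·(-235) − (+0.01)·(-175)] / -28825 = -0.005768
∂h/∂y = [145·(+0.01) − 30·(-0.70)] / -28825 = -0.0007788
h(40, 215) = 35.29 + (-0.005768)·(-95) + (-0.0007788)·(-95) = 35.29 +0.548 +0.074 = 35.912 m.

35.9 m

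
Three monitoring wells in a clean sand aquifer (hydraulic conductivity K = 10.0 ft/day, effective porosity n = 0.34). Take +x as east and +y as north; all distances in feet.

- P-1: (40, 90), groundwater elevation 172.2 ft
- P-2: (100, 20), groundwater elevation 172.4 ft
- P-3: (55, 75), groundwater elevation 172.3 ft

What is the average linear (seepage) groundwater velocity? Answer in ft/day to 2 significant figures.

0.98 ft/day

Three-point gradient (reference P-1): Δ to P-2 = (60, -70, +0.2), Δ to P-3 = (15, -15, +0.1).
∂h/∂x = +0.02667, ∂h/∂y = +0.02000 (det = 150).
|∇h| = √(0.02667² + 0.02000²) = 0.03334
Seepage velocity v = K·i/n = 10.0 × 0.03334 / 0.34 = 0.9806 ft/day.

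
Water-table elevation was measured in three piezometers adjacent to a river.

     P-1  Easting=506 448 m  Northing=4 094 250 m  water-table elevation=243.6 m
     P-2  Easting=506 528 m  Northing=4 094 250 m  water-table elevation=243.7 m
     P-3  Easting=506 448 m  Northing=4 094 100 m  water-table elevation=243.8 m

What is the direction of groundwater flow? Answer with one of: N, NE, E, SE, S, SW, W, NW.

NW

∂h/∂x = (243.7 − 243.6) / (506528 − 506448) = +0.001250
∂h/∂y = (243.8 − 243.6) / (4094100 − 4094250) = -0.001333
Flow = −∇h = (-0.001250 east, +0.001333 north), which points northwest.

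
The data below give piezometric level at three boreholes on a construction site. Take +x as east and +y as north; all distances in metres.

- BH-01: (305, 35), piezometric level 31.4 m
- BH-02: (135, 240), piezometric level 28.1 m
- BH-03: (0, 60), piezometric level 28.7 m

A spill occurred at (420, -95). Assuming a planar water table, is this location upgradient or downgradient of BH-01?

Differences from BH-01: to BH-02 (Δx, Δy, Δh) = (-170, 205, -3.3); to BH-03 = (-305, 25, -2.7).
Determinant of the coordinate differences = (-170)·25 − (-305)·205 = 58275.
∂h/∂x = [(-3.3)·25 − (-2.7)·205] / 58275 = +0.008082
∂h/∂y = [(-170)·(-2.7) − (-305)·(-3.3)] / 58275 = -0.009395
Head at (420, -95) = 31.4 + (+0.008082)·(115) + (-0.009395)·(-130) = 33.55 m.
That is higher than the 31.4 m at BH-01, so the point is upgradient.

upgradient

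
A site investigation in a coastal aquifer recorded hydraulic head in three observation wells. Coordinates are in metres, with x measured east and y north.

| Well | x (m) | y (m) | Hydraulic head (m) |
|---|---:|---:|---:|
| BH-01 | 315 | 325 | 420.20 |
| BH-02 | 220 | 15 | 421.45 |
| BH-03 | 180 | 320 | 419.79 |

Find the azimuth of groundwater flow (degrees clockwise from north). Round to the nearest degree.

Differences from BH-01: to BH-02 (Δx, Δy, Δh) = (-95, -310, +1.25); to BH-03 = (-135, -5, -0.41).
Determinant of the coordinate differences = (-95)·(-5) − (-135)·(-310) = -41375.
∂h/∂x = [(+1.25)·(-5) − (-0.41)·(-310)] / -41375 = +0.003223
∂h/∂y = [(-95)·(-0.41) − (-135)·(+1.25)] / -41375 = -0.005020
Flow direction (−∇h) has components (-0.003223 E, +0.005020 N).
Azimuth = atan2(E, N) = atan2(-0.003223, +0.005020) = 327.3° ≈ 327°.

327°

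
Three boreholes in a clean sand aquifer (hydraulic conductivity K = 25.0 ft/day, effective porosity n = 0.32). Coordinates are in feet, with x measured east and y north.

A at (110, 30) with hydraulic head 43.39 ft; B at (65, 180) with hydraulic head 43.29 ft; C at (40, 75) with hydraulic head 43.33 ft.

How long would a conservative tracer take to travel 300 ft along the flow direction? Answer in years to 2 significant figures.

14 years

With h = a·x + b·y + c and A as origin, the differences give:
  (-45)·a + 150·b = -0.10
  (-70)·a + 45·b = -0.06
Eliminate b (×45 and ×150, subtract): 8475·a = 4.500 → a = ∂h/∂x = +0.0005310
Back-substitute: b = ∂h/∂y = -0.0005074.
|∇h| = √(0.0005310² + -0.0005074²) = 0.0007344
Seepage velocity v = K·i/n = 25.0 × 0.0007344 / 0.32 = 0.05737 ft/day.
t = 300 / 0.05737 = 5229 days = 14.3 years.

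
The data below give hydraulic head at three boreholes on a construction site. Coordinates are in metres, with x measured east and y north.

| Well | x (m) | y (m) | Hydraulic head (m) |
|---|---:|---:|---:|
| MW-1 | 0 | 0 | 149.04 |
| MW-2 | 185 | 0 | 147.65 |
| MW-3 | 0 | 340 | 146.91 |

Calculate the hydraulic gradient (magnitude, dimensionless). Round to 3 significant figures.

∂h/∂x = (147.65 − 149.04) / (185 − 0) = -0.007514
∂h/∂y = (146.91 − 149.04) / (340 − 0) = -0.006265
|∇h| = √(-0.007514² + -0.006265²) = 0.009783

0.00978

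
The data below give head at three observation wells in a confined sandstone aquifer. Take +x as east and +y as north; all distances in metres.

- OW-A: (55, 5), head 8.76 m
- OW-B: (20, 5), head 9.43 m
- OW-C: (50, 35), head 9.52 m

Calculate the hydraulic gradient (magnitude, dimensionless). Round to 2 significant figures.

0.029

With h = a·x + b·y + c and OW-A as origin, the differences give:
  (-35)·a + 0·b = +0.67
  (-5)·a + 30·b = +0.76
Eliminate b (×30 and ×0, subtract): -1050·a = 20.100 → a = ∂h/∂x = -0.01914
Back-substitute: b = ∂h/∂y = +0.02214.
|∇h| = √(-0.01914² + 0.02214²) = 0.02927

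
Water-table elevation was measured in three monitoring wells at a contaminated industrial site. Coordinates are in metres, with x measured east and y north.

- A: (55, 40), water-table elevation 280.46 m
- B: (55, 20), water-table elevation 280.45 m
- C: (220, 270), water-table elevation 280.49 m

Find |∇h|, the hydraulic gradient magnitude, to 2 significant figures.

0.00072

Taking A as reference: B−A = (0, -20, -0.01); C−A = (165, 230, +0.03).
Solve a·Δx + b·Δy = Δh: det = 0·230 − 165·(-20) = 3300.
∂h/∂x = [(-0.01)·230 − (+0.03)·(-20)] / 3300 = -0.0005152
∂h/∂y = [0·(+0.03) − 165·(-0.01)] / 3300 = +0.0005000
|∇h| = √(-0.0005152² + 0.0005000²) = 0.0007179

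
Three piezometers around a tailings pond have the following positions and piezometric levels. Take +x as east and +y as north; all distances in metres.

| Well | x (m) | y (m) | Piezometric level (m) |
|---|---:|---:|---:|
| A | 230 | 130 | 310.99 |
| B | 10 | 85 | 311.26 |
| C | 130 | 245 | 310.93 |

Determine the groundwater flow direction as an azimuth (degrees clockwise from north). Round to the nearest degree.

035°

Three-point gradient (reference A): Δ to B = (-220, -45, +0.27), Δ to C = (-100, 115, -0.06).
∂h/∂x = -0.0009513, ∂h/∂y = -0.001349 (det = -29800).
Flow direction (−∇h) has components (+0.0009513 E, +0.001349 N).
Azimuth = atan2(E, N) = atan2(+0.0009513, +0.001349) = 35.2° ≈ 035°.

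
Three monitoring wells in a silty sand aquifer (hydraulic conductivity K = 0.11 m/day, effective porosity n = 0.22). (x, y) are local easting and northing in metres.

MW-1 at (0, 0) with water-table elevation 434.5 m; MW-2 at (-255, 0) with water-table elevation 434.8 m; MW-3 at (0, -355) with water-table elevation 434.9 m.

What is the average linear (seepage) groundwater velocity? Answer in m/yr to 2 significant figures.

∂h/∂x = (434.8 − 434.5) / (-255 − 0) = -0.001176
∂h/∂y = (434.9 − 434.5) / (-355 − 0) = -0.001127
|∇h| = √(-0.001176² + -0.001127²) = 0.001629
Seepage velocity v = K·i/n = 0.11 × 0.001629 / 0.22 = 0.0008145 m/day = 0.2975 m/yr.

0.30 m/yr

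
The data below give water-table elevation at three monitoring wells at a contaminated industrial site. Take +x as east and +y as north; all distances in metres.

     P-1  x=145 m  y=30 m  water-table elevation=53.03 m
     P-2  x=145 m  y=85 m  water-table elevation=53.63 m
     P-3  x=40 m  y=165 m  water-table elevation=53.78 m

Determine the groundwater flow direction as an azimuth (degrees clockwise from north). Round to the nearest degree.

212°

Taking P-1 as reference: P-2−P-1 = (0, 55, +0.60); P-3−P-1 = (-105, 135, +0.75).
Determinant of the coordinate differences = 0·135 − (-105)·55 = 5775.
∂h/∂x = [(+0.60)·135 − (+0.75)·55] / 5775 = +0.006883
∂h/∂y = [0·(+0.75) − (-105)·(+0.60)] / 5775 = +0.01091
Flow direction (−∇h) has components (-0.006883 E, -0.01091 N).
Azimuth = atan2(E, N) = atan2(-0.006883, -0.01091) = 212.2° ≈ 212°.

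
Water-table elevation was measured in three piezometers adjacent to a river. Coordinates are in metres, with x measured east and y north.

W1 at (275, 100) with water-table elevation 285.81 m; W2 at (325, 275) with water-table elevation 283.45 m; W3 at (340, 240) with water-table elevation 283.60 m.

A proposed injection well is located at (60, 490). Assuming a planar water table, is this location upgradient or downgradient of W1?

downgradient

Differences from W1: to W2 (Δx, Δy, Δh) = (50, 175, -2.36); to W3 = (65, 140, -2.21).
Determinant of the coordinate differences = 50·140 − 65·175 = -4375.
∂h/∂x = [(-2.36)·140 − (-2.21)·175] / -4375 = -0.01288
∂h/∂y = [50·(-2.21) − 65·(-2.36)] / -4375 = -0.009806
Head at (60, 490) = 285.81 + (-0.01288)·(-215) + (-0.009806)·(390) = 284.75 m.
That is lower than the 285.81 m at W1, so the point is downgradient.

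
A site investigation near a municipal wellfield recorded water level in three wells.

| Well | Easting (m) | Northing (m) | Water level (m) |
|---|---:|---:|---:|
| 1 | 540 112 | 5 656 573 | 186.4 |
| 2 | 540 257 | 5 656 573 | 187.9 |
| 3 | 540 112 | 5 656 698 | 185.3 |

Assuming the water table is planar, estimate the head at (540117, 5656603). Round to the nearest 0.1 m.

∂h/∂x = (187.9 − 186.4) / (540257 − 540112) = +0.01034
∂h/∂y = (185.3 − 186.4) / (5656698 − 5656573) = -0.008800
h(540117, 5656603) = 186.4 + (+0.01034)·(5) + (-0.008800)·(30) = 186.4 +0.052 -0.264 = 186.188 m.

186.2 m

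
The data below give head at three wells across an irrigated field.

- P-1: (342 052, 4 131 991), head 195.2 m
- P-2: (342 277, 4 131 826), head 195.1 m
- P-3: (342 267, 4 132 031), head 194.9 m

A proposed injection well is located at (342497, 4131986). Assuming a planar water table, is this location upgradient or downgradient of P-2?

downgradient

Taking P-1 as reference: P-2−P-1 = (225, -165, -0.1); P-3−P-1 = (215, 40, -0.3).
Determinant of the coordinate differences = 225·40 − 215·(-165) = 44475.
∂h/∂x = [(-0.1)·40 − (-0.3)·(-165)] / 44475 = -0.001203
∂h/∂y = [225·(-0.3) − 215·(-0.1)] / 44475 = -0.001034
Head at (342497, 4131986) = 195.2 + (-0.001203)·(445) + (-0.001034)·(-5) = 194.67 m.
That is lower than the 195.1 m at P-2, so the point is downgradient.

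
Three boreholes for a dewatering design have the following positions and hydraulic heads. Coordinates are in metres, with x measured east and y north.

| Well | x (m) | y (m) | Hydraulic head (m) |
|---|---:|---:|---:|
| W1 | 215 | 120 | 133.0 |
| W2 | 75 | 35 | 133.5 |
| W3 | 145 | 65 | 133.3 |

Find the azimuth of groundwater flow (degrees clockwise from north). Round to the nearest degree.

Taking W1 as reference: W2−W1 = (-140, -85, +0.5); W3−W1 = (-70, -55, +0.3).
Solve a·Δx + b·Δy = Δh: det = (-140)·(-55) − (-70)·(-85) = 1750.
∂h/∂x = [(+0.5)·(-55) − (+0.3)·(-85)] / 1750 = -0.001143
∂h/∂y = [(-140)·(+0.3) − (-70)·(+0.5)] / 1750 = -0.004000
Flow direction (−∇h) has components (+0.001143 E, +0.004000 N).
Azimuth = atan2(E, N) = atan2(+0.001143, +0.004000) = 15.9° ≈ 016°.

016°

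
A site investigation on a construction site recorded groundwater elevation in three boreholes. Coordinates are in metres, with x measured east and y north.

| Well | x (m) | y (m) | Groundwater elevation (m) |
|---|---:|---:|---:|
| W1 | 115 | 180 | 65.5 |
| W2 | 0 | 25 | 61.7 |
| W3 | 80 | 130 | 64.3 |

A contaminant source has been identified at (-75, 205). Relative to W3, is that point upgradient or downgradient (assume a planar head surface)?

With h = a·x + b·y + c and W1 as origin, the differences give:
  (-115)·a + (-155)·b = -3.8
  (-35)·a + (-50)·b = -1.2
Eliminate b (×(-50) and ×(-155), subtract): 325·a = 4.00 → a = ∂h/∂x = +0.01231
Back-substitute: b = ∂h/∂y = +0.01538.
Head at (-75, 205) = 65.5 + (+0.01231)·(-190) + (+0.01538)·(25) = 63.55 m.
That is lower than the 64.3 m at W3, so the point is downgradient.

downgradient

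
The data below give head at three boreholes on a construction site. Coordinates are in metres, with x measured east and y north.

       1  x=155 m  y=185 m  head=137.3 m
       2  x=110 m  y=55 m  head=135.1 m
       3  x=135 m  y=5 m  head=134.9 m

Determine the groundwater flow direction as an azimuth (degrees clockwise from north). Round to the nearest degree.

With h = a·x + b·y + c and 1 as origin, the differences give:
  (-45)·a + (-130)·b = -2.2
  (-20)·a + (-180)·b = -2.4
Eliminate b (×(-180) and ×(-130), subtract): 5500·a = 84.00 → a = ∂h/∂x = +0.01527
Back-substitute: b = ∂h/∂y = +0.01164.
Flow direction (−∇h) has components (-0.01527 E, -0.01164 N).
Azimuth = atan2(E, N) = atan2(-0.01527, -0.01164) = 232.7° ≈ 233°.

233°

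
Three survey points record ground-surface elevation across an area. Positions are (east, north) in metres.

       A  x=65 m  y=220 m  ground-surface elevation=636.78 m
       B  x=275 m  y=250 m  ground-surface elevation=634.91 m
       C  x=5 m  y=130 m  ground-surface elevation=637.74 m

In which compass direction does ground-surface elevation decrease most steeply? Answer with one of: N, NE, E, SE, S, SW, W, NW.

Differences from A: to B (Δx, Δy, Δh) = (210, 30, -1.87); to C = (-60, -90, +0.96).
Solve a·Δx + b·Δy = Δz: det = 210·(-90) − (-60)·30 = -17100.
∂z/∂x = [(-1.87)·(-90) − (+0.96)·30] / -17100 = -0.008158
∂z/∂y = [210·(+0.96) − (-60)·(-1.87)] / -17100 = -0.005228
Steepest decrease is along −∇f = (+0.008158 E, +0.005228 N) → northeast.

NE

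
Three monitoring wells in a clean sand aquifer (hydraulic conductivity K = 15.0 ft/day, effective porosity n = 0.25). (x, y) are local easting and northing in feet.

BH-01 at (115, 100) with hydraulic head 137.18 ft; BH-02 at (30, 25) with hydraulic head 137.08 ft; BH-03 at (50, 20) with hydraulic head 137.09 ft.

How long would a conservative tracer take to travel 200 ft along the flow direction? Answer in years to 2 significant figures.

Differences from BH-01: to BH-02 (Δx, Δy, Δh) = (-85, -75, -0.10); to BH-03 = (-65, -80, -0.09).
Solve a·Δx + b·Δy = Δh: det = (-85)·(-80) − (-65)·(-75) = 1925.
∂h/∂x = [(-0.10)·(-80) − (-0.09)·(-75)] / 1925 = +0.0006494
∂h/∂y = [(-85)·(-0.09) − (-65)·(-0.10)] / 1925 = +0.0005974
|∇h| = √(0.0006494² + 0.0005974²) = 0.0008824
Seepage velocity v = K·i/n = 15.0 × 0.0008824 / 0.25 = 0.05294 ft/day.
t = 200 / 0.05294 = 3778 days = 10.3 years.

10 years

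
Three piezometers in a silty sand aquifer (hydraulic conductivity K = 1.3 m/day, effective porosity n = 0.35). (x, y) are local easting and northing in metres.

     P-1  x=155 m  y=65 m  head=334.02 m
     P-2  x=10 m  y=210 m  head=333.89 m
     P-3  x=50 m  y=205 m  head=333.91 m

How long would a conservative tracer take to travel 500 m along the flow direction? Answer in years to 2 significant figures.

Three-point gradient (reference P-1): Δ to P-2 = (-145, 145, -0.13), Δ to P-3 = (-105, 140, -0.11).
∂h/∂x = +0.0004433, ∂h/∂y = -0.0004532 (det = -5075).
|∇h| = √(0.0004433² + -0.0004532²) = 0.000634
Seepage velocity v = K·i/n = 1.3 × 0.000634 / 0.35 = 0.002355 m/day.
t = 500 / 0.002355 = 2.123e+05 days = 581 years.

580 years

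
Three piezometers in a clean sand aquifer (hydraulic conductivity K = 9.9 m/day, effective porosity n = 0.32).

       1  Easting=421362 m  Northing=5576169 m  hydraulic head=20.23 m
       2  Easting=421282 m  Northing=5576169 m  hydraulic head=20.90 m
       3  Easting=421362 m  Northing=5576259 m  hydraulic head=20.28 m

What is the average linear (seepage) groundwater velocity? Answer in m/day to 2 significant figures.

0.26 m/day

∂h/∂x = (20.90 − 20.23) / (421282 − 421362) = -0.008375
∂h/∂y = (20.28 − 20.23) / (5576259 − 5576169) = +0.0005556
|∇h| = √(-0.008375² + 0.0005556²) = 0.008393
Seepage velocity v = K·i/n = 9.9 × 0.008393 / 0.32 = 0.2597 m/day.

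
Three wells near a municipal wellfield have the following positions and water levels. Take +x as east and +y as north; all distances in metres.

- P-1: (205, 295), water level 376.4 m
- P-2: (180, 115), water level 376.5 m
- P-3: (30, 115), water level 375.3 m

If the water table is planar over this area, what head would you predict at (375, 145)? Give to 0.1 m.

Differences from P-1: to P-2 (Δx, Δy, Δh) = (-25, -180, +0.1); to P-3 = (-175, -180, -1.1).
Determinant of the coordinate differences = (-25)·(-180) − (-175)·(-180) = -27000.
∂h/∂x = [(+0.1)·(-180) − (-1.1)·(-180)] / -27000 = +0.008000
∂h/∂y = [(-25)·(-1.1) − (-175)·(+0.1)] / -27000 = -0.001667
h(375, 145) = 376.4 + (+0.008000)·(170) + (-0.001667)·(-150) = 376.4 +1.360 +0.250 = 378.010 m.

378.0 m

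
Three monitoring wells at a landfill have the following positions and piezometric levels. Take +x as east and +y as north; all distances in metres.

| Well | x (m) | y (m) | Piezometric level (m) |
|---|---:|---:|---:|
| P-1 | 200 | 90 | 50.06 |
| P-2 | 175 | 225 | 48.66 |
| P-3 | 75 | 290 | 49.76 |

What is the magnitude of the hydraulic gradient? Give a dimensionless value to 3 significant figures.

Differences from P-1: to P-2 (Δx, Δy, Δh) = (-25, 135, -1.40); to P-3 = (-125, 200, -0.30).
Solve a·Δx + b·Δy = Δh: det = (-25)·200 − (-125)·135 = 11875.
∂h/∂x = [(-1.40)·200 − (-0.30)·135] / 11875 = -0.02017
∂h/∂y = [(-25)·(-0.30) − (-125)·(-1.40)] / 11875 = -0.01411
|∇h| = √(-0.02017² + -0.01411²) = 0.02462

0.0246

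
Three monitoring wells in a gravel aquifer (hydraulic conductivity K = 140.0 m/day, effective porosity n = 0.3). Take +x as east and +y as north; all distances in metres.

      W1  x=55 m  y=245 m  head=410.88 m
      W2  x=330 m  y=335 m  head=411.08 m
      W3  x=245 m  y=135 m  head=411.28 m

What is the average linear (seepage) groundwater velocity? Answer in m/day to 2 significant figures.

Taking W1 as reference: W2−W1 = (275, 90, +0.20); W3−W1 = (190, -110, +0.40).
Solve a·Δx + b·Δy = Δh: det = 275·(-110) − 190·90 = -47350.
∂h/∂x = [(+0.20)·(-110) − (+0.40)·90] / -47350 = +0.001225
∂h/∂y = [275·(+0.40) − 190·(+0.20)] / -47350 = -0.001521
|∇h| = √(0.001225² + -0.001521²) = 0.001953
Seepage velocity v = K·i/n = 140.0 × 0.001953 / 0.3 = 0.9114 m/day.

0.91 m/day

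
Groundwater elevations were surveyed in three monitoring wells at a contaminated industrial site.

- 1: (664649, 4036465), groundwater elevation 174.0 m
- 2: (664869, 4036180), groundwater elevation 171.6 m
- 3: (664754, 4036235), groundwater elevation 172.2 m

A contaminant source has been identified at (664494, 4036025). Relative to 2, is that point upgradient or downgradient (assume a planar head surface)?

With h = a·x + b·y + c and 1 as origin, the differences give:
  220·a + (-285)·b = -2.4
  105·a + (-230)·b = -1.8
Eliminate b (×(-230) and ×(-285), subtract): -20675·a = 39.00 → a = ∂h/∂x = -0.001886
Back-substitute: b = ∂h/∂y = +0.006965.
Head at (664494, 4036025) = 174.0 + (-0.001886)·(-155) + (+0.006965)·(-440) = 171.23 m.
That is lower than the 171.6 m at 2, so the point is downgradient.

downgradient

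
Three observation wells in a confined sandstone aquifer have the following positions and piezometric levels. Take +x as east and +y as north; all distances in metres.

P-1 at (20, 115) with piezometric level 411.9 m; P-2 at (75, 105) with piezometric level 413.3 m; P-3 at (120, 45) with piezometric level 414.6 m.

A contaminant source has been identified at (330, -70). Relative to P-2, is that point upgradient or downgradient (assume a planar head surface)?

Taking P-1 as reference: P-2−P-1 = (55, -10, +1.4); P-3−P-1 = (100, -70, +2.7).
Determinant of the coordinate differences = 55·(-70) − 100·(-10) = -2850.
∂h/∂x = [(+1.4)·(-70) − (+2.7)·(-10)] / -2850 = +0.02491
∂h/∂y = [55·(+2.7) − 100·(+1.4)] / -2850 = -0.002982
Head at (330, -70) = 411.9 + (+0.02491)·(310) + (-0.002982)·(-185) = 420.17 m.
That is higher than the 413.3 m at P-2, so the point is upgradient.

upgradient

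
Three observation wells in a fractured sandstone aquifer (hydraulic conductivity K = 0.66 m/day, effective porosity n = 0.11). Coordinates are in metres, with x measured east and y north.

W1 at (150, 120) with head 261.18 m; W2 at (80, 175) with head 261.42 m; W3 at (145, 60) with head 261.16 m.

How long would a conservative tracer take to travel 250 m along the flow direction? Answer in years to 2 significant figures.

Taking W1 as reference: W2−W1 = (-70, 55, +0.24); W3−W1 = (-5, -60, -0.02).
Determinant of the coordinate differences = (-70)·(-60) − (-5)·55 = 4475.
∂h/∂x = [(+0.24)·(-60) − (-0.02)·55] / 4475 = -0.002972
∂h/∂y = [(-70)·(-0.02) − (-5)·(+0.24)] / 4475 = +0.0005810
|∇h| = √(-0.002972² + 0.0005810²) = 0.003028
Seepage velocity v = K·i/n = 0.66 × 0.003028 / 0.11 = 0.01817 m/day.
t = 250 / 0.01817 = 1.376e+04 days = 37.7 years.

38 years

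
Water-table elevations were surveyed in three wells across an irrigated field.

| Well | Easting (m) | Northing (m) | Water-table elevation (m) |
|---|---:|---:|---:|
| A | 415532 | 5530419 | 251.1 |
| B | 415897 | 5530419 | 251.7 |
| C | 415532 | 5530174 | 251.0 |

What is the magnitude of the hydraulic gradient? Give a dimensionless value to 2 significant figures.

∂h/∂x = (251.7 − 251.1) / (415897 − 415532) = +0.001644
∂h/∂y = (251.0 − 251.1) / (5530174 − 5530419) = +0.0004082
|∇h| = √(0.001644² + 0.0004082²) = 0.001694

0.0017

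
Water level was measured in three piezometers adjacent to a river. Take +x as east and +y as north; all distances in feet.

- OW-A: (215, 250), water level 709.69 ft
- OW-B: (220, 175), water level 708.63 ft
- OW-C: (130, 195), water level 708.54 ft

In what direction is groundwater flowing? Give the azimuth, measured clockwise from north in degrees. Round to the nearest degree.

196°

Differences from OW-A: to OW-B (Δx, Δy, Δh) = (5, -75, -1.06); to OW-C = (-85, -55, -1.15).
Determinant of the coordinate differences = 5·(-55) − (-85)·(-75) = -6650.
∂h/∂x = [(-1.06)·(-55) − (-1.15)·(-75)] / -6650 = +0.004203
∂h/∂y = [5·(-1.15) − (-85)·(-1.06)] / -6650 = +0.01441
Flow direction (−∇h) has components (-0.004203 E, -0.01441 N).
Azimuth = atan2(E, N) = atan2(-0.004203, -0.01441) = 196.3° ≈ 196°.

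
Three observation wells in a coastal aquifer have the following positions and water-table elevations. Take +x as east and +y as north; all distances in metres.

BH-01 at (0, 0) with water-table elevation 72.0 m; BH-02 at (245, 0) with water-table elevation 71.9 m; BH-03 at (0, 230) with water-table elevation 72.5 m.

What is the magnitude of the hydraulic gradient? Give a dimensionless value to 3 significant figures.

0.00221

∂h/∂x = (71.9 − 72.0) / (245 − 0) = -0.0004082
∂h/∂y = (72.5 − 72.0) / (230 − 0) = +0.002174
|∇h| = √(-0.0004082² + 0.002174²) = 0.002212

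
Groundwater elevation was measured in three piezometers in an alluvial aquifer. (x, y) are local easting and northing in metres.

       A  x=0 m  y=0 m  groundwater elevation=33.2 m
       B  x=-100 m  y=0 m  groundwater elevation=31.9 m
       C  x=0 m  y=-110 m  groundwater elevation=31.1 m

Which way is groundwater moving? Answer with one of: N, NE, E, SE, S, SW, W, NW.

SW

∂h/∂x = (31.9 − 33.2) / (-100 − 0) = +0.01300
∂h/∂y = (31.1 − 33.2) / (-110 − 0) = +0.01909
Flow = −∇h = (-0.01300 east, -0.01909 north), which points southwest.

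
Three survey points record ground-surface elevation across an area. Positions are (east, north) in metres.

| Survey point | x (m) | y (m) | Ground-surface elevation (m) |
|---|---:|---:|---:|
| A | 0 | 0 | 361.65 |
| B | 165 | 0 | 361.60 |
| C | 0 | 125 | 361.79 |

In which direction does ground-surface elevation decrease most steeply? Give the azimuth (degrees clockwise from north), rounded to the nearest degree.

165°

∂z/∂x = (361.60 − 361.65) / (165 − 0) = -0.0003030
∂z/∂y = (361.79 − 361.65) / (125 − 0) = +0.001120
Steepest decrease is along −∇f: components (+0.0003030 E, -0.001120 N).
Azimuth = atan2(+0.0003030, -0.001120) = 164.9° ≈ 165°.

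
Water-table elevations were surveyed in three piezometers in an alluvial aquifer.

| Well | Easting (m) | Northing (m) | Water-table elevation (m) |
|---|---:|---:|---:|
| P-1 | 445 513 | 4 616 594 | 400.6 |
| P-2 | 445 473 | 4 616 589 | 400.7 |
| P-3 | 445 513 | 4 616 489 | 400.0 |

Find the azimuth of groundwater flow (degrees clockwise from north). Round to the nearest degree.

Differences from P-1: to P-2 (Δx, Δy, Δh) = (-40, -5, +0.1); to P-3 = (0, -105, -0.6).
Determinant of the coordinate differences = (-40)·(-105) − 0·(-5) = 4200.
∂h/∂x = [(+0.1)·(-105) − (-0.6)·(-5)] / 4200 = -0.003214
∂h/∂y = [(-40)·(-0.6) − 0·(+0.1)] / 4200 = +0.005714
Flow direction (−∇h) has components (+0.003214 E, -0.005714 N).
Azimuth = atan2(E, N) = atan2(+0.003214, -0.005714) = 150.6° ≈ 151°.

151°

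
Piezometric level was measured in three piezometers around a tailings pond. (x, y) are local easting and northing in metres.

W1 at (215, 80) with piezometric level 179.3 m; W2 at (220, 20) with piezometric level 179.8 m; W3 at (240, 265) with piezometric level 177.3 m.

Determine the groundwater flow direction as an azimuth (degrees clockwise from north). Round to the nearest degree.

Differences from W1: to W2 (Δx, Δy, Δh) = (5, -60, +0.5); to W3 = (25, 185, -2.0).
Determinant of the coordinate differences = 5·185 − 25·(-60) = 2425.
∂h/∂x = [(+0.5)·185 − (-2.0)·(-60)] / 2425 = -0.01134
∂h/∂y = [5·(-2.0) − 25·(+0.5)] / 2425 = -0.009278
Flow direction (−∇h) has components (+0.01134 E, +0.009278 N).
Azimuth = atan2(E, N) = atan2(+0.01134, +0.009278) = 50.7° ≈ 051°.

051°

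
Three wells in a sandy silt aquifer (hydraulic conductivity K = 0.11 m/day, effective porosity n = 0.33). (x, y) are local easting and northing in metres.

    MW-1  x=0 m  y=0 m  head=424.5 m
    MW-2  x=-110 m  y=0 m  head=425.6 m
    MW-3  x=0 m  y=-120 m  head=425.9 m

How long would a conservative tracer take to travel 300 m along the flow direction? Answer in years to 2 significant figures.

160 years

∂h/∂x = (425.6 − 424.5) / (-110 − 0) = -0.01000
∂h/∂y = (425.9 − 424.5) / (-120 − 0) = -0.01167
|∇h| = √(-0.01000² + -0.01167²) = 0.01537
Seepage velocity v = K·i/n = 0.11 × 0.01537 / 0.33 = 0.005123 m/day.
t = 300 / 0.005123 = 5.856e+04 days = 160 years.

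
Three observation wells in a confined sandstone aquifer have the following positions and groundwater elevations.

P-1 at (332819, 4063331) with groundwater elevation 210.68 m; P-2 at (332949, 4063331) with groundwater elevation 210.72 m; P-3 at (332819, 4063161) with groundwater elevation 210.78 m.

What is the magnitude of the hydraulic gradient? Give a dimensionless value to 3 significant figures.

0.000664

∂h/∂x = (210.72 − 210.68) / (332949 − 332819) = +0.0003077
∂h/∂y = (210.78 − 210.68) / (4063161 − 4063331) = -0.0005882
|∇h| = √(0.0003077² + -0.0005882²) = 0.0006638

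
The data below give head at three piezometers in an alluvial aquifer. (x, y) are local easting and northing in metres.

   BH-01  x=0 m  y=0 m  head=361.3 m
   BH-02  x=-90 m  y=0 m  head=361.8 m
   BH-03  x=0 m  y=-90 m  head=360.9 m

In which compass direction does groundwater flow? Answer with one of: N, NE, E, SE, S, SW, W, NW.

∂h/∂x = (361.8 − 361.3) / (-90 − 0) = -0.005556
∂h/∂y = (360.9 − 361.3) / (-90 − 0) = +0.004444
Flow = −∇h = (+0.005556 east, -0.004444 north), which points southeast.

SE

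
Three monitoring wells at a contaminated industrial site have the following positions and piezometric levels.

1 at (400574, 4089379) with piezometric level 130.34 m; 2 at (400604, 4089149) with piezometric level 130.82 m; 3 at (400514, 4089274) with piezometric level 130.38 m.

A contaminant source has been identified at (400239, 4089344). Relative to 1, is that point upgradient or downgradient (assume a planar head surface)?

downgradient

Differences from 1: to 2 (Δx, Δy, Δh) = (30, -230, +0.48); to 3 = (-60, -105, +0.04).
Solve a·Δx + b·Δy = Δh: det = 30·(-105) − (-60)·(-230) = -16950.
∂h/∂x = [(+0.48)·(-105) − (+0.04)·(-230)] / -16950 = +0.002431
∂h/∂y = [30·(+0.04) − (-60)·(+0.48)] / -16950 = -0.001770
Head at (400239, 4089344) = 130.34 + (+0.002431)·(-335) + (-0.001770)·(-35) = 129.59 m.
That is lower than the 130.34 m at 1, so the point is downgradient.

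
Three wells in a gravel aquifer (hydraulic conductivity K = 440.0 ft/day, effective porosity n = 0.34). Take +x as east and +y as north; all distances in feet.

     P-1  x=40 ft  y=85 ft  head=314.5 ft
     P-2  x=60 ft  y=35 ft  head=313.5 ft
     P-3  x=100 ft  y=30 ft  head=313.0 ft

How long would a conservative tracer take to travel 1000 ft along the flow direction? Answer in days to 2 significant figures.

41 days

With h = a·x + b·y + c and P-1 as origin, the differences give:
  20·a + (-50)·b = -1.0
  60·a + (-55)·b = -1.5
Eliminate b (×(-55) and ×(-50), subtract): 1900·a = -20.00 → a = ∂h/∂x = -0.01053
Back-substitute: b = ∂h/∂y = +0.01579.
|∇h| = √(-0.01053² + 0.01579²) = 0.01898
Seepage velocity v = K·i/n = 440.0 × 0.01898 / 0.34 = 24.56 ft/day.
t = 1000 / 24.56 = 40.72 days.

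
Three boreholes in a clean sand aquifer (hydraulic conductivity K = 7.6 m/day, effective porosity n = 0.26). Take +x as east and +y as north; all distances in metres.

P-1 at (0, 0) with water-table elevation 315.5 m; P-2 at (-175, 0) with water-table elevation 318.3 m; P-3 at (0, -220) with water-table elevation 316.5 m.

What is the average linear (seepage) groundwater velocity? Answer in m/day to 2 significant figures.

∂h/∂x = (318.3 − 315.5) / (-175 − 0) = -0.01600
∂h/∂y = (316.5 − 315.5) / (-220 − 0) = -0.004545
|∇h| = √(-0.01600² + -0.004545²) = 0.01663
Seepage velocity v = K·i/n = 7.6 × 0.01663 / 0.26 = 0.4861 m/day.

0.49 m/day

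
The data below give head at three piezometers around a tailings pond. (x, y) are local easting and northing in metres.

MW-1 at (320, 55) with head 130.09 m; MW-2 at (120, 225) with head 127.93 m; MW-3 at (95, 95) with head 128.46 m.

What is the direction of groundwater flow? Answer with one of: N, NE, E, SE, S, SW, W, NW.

NW

Taking MW-1 as reference: MW-2−MW-1 = (-200, 170, -2.16); MW-3−MW-1 = (-225, 40, -1.63).
Determinant of the coordinate differences = (-200)·40 − (-225)·170 = 30250.
∂h/∂x = [(-2.16)·40 − (-1.63)·170] / 30250 = +0.006304
∂h/∂y = [(-200)·(-1.63) − (-225)·(-2.16)] / 30250 = -0.005289
Flow = −∇h = (-0.006304 east, +0.005289 north), which points northwest.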